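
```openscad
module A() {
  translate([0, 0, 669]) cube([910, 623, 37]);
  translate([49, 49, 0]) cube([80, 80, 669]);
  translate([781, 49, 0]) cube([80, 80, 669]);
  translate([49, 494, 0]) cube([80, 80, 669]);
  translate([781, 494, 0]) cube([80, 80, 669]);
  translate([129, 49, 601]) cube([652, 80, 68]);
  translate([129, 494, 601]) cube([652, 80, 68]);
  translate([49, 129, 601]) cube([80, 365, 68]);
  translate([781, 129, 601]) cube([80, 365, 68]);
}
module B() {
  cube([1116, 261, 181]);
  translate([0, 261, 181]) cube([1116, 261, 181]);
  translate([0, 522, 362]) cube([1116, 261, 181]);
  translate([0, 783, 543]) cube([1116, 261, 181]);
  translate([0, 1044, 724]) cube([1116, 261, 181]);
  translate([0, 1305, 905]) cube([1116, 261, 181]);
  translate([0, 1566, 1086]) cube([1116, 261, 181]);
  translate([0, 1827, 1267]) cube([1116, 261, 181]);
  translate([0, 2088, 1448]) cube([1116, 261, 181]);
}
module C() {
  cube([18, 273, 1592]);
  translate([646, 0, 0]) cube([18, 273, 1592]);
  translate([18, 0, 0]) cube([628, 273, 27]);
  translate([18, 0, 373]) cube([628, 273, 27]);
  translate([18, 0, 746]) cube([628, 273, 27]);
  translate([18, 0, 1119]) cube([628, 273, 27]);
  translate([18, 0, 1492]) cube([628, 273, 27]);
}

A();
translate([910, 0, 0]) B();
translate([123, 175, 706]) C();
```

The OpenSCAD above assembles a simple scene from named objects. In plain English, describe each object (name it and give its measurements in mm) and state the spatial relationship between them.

A is a rectangular dining table. The top is 910×623×37 mm with its upper surface at z = 706 mm. It stands on four 80×80 mm square legs, each inset 49 mm from the nearest pair of top edges, running from the floor to the underside of the top. Four apron rails, 80 mm thick and 68 mm tall, run between adjacent legs with their top edges flush with the underside of the top and their outer faces flush with the legs' outer faces.

B is a straight staircase of 9 solid steps. Each step is 1116 mm wide (x), 261 mm deep (y, the going) and 181 mm tall (the rise). The first step rests on the floor; each subsequent step sits one going further in +y and one rise higher in +z, directly behind and above the previous step with no overlap.

C is an open bookshelf. Two side panels, each 18 mm thick, 273 mm deep and 1592 mm tall, stand 664 mm apart (outside-to-outside). Between them sit 5 shelves, each 27 mm thick and 273 mm deep, spanning the full gap between the sides. The bottom shelf rests on the floor (its underside at z = 0) and the clear gap between one shelf's top and the next shelf's underside is 346 mm.

The staircase is against the table's +x side, with their −y faces flush. The bookshelf is on top of the table, centred.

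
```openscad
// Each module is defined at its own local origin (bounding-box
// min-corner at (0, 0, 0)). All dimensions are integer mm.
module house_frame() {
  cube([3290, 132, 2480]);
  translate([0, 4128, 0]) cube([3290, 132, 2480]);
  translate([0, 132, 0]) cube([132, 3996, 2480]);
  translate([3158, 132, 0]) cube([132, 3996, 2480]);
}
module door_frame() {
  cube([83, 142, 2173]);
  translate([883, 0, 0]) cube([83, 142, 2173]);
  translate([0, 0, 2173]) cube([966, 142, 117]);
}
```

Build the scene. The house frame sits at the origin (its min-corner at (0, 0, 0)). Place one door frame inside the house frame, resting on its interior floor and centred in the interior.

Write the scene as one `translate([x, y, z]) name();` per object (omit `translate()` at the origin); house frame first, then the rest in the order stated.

house_frame();
translate([1162, 2059, 0]) door_frame();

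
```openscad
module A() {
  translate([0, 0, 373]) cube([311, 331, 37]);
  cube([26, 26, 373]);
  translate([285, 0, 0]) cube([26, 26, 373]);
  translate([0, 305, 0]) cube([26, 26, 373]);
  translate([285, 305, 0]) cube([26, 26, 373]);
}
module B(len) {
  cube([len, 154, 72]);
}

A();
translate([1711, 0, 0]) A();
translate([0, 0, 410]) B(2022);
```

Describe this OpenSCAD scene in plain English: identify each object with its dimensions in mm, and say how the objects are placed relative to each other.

A is a four-legged stool. The seat is a 311×331×37 mm slab whose top surface is at z = 410 mm; four square legs, each 26×26 mm in cross-section, run from the floor (z = 0) to the underside of the seat, each flush with a corner of the seat.

B is a rectangular beam 2022 mm long (x), 154 mm deep (y), 72 mm thick (z).

The beam spans the tops of two stools placed 1400 mm apart, resting at z = 410 mm.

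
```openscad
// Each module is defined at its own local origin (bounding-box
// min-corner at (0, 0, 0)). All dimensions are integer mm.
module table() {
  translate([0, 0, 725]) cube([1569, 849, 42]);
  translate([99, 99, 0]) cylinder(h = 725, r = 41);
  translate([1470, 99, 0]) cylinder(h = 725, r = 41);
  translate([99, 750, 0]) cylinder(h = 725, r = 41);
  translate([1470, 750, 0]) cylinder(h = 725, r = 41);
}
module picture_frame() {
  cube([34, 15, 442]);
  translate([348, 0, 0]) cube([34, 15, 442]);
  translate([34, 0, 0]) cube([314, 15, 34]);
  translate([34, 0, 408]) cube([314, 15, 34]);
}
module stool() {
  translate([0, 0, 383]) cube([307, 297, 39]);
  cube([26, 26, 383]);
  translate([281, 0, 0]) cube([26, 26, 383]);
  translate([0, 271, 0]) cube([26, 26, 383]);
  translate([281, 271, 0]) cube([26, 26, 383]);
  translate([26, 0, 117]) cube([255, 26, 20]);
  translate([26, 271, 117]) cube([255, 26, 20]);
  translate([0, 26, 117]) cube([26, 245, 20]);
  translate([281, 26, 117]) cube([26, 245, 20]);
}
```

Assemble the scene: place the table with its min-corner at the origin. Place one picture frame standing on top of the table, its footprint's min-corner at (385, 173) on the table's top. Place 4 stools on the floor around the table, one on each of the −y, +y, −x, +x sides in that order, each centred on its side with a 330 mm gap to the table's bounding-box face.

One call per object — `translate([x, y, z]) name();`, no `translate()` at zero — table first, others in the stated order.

table();
translate([385, 173, 767]) picture_frame();
translate([631, -627, 0]) stool();
translate([631, 1179, 0]) stool();
translate([-637, 276, 0]) stool();
translate([1899, 276, 0]) stool();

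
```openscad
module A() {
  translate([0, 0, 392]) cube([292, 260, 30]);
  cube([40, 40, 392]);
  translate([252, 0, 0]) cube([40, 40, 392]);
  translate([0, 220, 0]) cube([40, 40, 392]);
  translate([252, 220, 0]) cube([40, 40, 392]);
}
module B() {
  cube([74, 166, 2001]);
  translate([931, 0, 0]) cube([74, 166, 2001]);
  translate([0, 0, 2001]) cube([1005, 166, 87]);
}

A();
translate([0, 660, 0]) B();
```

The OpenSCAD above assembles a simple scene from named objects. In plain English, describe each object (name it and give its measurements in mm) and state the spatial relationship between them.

A is a four-legged stool. The seat is a 292×260×30 mm slab whose top surface is at z = 422 mm; four square legs, each 40×40 mm in cross-section, run from the floor (z = 0) to the underside of the seat, each flush with a corner of the seat.

B is a rectangular door frame: two vertical jambs of 74×166 mm section, 2001 mm tall, with a clear opening 857 mm wide between their inner faces. A header 87 mm tall and 166 mm deep lies on top of the jambs and spans the full outside width.

The door frame is on the floor beside the stool on its +y side.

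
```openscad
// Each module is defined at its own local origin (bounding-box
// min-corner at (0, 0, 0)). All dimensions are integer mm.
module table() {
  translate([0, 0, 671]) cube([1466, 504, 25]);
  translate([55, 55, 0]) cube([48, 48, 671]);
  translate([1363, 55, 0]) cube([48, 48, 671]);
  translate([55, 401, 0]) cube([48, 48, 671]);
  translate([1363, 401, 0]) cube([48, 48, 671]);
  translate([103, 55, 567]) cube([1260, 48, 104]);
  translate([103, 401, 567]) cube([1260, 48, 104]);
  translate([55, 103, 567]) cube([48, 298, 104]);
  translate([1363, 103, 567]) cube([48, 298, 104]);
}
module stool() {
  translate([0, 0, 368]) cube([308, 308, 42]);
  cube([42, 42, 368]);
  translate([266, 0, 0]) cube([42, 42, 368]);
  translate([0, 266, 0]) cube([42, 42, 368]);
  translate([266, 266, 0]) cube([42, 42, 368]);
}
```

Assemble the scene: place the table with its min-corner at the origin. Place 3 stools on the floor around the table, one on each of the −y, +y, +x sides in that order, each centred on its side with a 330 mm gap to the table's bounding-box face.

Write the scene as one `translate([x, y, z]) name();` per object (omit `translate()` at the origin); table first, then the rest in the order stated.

table();
translate([579, -638, 0]) stool();
translate([579, 834, 0]) stool();
translate([1796, 98, 0]) stool();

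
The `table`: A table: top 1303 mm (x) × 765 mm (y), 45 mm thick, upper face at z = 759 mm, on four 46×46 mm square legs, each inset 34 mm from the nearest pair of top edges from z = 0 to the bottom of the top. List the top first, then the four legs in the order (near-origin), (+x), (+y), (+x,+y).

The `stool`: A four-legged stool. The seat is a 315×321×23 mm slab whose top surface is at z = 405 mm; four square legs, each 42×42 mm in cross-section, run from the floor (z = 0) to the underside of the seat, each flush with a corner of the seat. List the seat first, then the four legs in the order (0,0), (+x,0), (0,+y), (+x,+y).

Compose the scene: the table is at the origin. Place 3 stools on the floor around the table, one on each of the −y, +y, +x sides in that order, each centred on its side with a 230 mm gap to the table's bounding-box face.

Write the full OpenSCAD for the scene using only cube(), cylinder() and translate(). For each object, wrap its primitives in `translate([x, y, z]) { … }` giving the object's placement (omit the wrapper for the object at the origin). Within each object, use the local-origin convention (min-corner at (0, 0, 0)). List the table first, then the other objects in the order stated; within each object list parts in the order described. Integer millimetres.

translate([0, 0, 714]) cube([1303, 765, 45]);
translate([34, 34, 0]) cube([46, 46, 714]);
translate([1223, 34, 0]) cube([46, 46, 714]);
translate([34, 685, 0]) cube([46, 46, 714]);
translate([1223, 685, 0]) cube([46, 46, 714]);
translate([494, -551, 0]) {
  translate([0, 0, 382]) cube([315, 321, 23]);
  cube([42, 42, 382]);
  translate([273, 0, 0]) cube([42, 42, 382]);
  translate([0, 279, 0]) cube([42, 42, 382]);
  translate([273, 279, 0]) cube([42, 42, 382]);
}
translate([494, 995, 0]) {
  translate([0, 0, 382]) cube([315, 321, 23]);
  cube([42, 42, 382]);
  translate([273, 0, 0]) cube([42, 42, 382]);
  translate([0, 279, 0]) cube([42, 42, 382]);
  translate([273, 279, 0]) cube([42, 42, 382]);
}
translate([1533, 222, 0]) {
  translate([0, 0, 382]) cube([315, 321, 23]);
  cube([42, 42, 382]);
  translate([273, 0, 0]) cube([42, 42, 382]);
  translate([0, 279, 0]) cube([42, 42, 382]);
  translate([273, 279, 0]) cube([42, 42, 382]);
}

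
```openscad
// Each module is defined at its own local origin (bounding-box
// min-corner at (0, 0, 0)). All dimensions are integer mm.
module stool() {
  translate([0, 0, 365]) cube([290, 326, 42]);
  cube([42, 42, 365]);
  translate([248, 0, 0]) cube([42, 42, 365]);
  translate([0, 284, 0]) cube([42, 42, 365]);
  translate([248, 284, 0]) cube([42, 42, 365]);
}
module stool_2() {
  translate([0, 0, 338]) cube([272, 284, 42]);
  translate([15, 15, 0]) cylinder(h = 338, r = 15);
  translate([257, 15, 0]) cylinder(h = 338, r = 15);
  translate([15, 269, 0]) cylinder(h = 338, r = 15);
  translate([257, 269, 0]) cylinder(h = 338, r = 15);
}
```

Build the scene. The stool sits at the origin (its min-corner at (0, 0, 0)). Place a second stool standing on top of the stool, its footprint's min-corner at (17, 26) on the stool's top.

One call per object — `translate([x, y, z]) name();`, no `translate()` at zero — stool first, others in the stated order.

stool();
translate([17, 26, 407]) stool_2();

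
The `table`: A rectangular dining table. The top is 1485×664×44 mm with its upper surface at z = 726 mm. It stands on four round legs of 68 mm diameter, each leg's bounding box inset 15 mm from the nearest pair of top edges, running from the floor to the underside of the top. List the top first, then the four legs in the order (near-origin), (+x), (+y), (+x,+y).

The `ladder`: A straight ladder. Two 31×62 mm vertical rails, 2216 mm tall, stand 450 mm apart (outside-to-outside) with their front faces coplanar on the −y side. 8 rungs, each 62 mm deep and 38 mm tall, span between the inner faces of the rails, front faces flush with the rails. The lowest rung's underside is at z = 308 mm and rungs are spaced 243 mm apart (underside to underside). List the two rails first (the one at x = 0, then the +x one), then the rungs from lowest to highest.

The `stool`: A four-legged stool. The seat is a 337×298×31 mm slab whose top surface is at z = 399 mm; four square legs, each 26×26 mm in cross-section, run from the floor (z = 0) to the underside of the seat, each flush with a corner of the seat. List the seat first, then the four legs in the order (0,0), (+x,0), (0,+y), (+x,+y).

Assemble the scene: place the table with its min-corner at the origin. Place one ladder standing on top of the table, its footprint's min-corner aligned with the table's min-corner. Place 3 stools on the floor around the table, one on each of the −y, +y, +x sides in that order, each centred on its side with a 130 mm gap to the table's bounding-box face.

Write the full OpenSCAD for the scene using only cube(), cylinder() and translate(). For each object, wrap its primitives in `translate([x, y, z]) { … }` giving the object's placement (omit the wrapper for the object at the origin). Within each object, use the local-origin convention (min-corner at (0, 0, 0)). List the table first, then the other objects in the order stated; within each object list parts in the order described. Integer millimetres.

translate([0, 0, 682]) cube([1485, 664, 44]);
translate([49, 49, 0]) cylinder(h = 682, r = 34);
translate([1436, 49, 0]) cylinder(h = 682, r = 34);
translate([49, 615, 0]) cylinder(h = 682, r = 34);
translate([1436, 615, 0]) cylinder(h = 682, r = 34);
translate([0, 0, 726]) {
  cube([31, 62, 2216]);
  translate([419, 0, 0]) cube([31, 62, 2216]);
  translate([31, 0, 308]) cube([388, 62, 38]);
  translate([31, 0, 551]) cube([388, 62, 38]);
  translate([31, 0, 794]) cube([388, 62, 38]);
  translate([31, 0, 1037]) cube([388, 62, 38]);
  translate([31, 0, 1280]) cube([388, 62, 38]);
  translate([31, 0, 1523]) cube([388, 62, 38]);
  translate([31, 0, 1766]) cube([388, 62, 38]);
  translate([31, 0, 2009]) cube([388, 62, 38]);
}
translate([574, -428, 0]) {
  translate([0, 0, 368]) cube([337, 298, 31]);
  cube([26, 26, 368]);
  translate([311, 0, 0]) cube([26, 26, 368]);
  translate([0, 272, 0]) cube([26, 26, 368]);
  translate([311, 272, 0]) cube([26, 26, 368]);
}
translate([574, 794, 0]) {
  translate([0, 0, 368]) cube([337, 298, 31]);
  cube([26, 26, 368]);
  translate([311, 0, 0]) cube([26, 26, 368]);
  translate([0, 272, 0]) cube([26, 26, 368]);
  translate([311, 272, 0]) cube([26, 26, 368]);
}
translate([1615, 183, 0]) {
  translate([0, 0, 368]) cube([337, 298, 31]);
  cube([26, 26, 368]);
  translate([311, 0, 0]) cube([26, 26, 368]);
  translate([0, 272, 0]) cube([26, 26, 368]);
  translate([311, 272, 0]) cube([26, 26, 368]);
}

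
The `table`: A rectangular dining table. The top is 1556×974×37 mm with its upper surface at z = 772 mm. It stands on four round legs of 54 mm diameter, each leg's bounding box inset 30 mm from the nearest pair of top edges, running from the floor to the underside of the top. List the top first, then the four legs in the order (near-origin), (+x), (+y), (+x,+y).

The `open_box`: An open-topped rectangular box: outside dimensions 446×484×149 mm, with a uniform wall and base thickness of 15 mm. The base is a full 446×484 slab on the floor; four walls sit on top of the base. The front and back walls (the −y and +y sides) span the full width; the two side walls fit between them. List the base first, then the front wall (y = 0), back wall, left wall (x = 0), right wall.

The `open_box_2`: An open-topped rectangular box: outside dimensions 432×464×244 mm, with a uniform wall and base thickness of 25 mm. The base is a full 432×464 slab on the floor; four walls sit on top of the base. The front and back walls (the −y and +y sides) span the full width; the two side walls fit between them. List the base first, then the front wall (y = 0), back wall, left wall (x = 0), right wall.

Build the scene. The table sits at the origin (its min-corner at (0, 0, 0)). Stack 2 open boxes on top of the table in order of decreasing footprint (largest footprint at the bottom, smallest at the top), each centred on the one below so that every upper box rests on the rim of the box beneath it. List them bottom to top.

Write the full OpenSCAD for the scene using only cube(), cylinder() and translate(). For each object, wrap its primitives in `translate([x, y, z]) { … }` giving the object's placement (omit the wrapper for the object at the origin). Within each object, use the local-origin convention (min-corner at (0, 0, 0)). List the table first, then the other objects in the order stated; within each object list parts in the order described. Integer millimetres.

translate([0, 0, 735]) cube([1556, 974, 37]);
translate([57, 57, 0]) cylinder(h = 735, r = 27);
translate([1499, 57, 0]) cylinder(h = 735, r = 27);
translate([57, 917, 0]) cylinder(h = 735, r = 27);
translate([1499, 917, 0]) cylinder(h = 735, r = 27);
translate([555, 245, 772]) {
  cube([446, 484, 15]);
  translate([0, 0, 15]) cube([446, 15, 134]);
  translate([0, 469, 15]) cube([446, 15, 134]);
  translate([0, 15, 15]) cube([15, 454, 134]);
  translate([431, 15, 15]) cube([15, 454, 134]);
}
translate([562, 255, 921]) {
  cube([432, 464, 25]);
  translate([0, 0, 25]) cube([432, 25, 219]);
  translate([0, 439, 25]) cube([432, 25, 219]);
  translate([0, 25, 25]) cube([25, 414, 219]);
  translate([407, 25, 25]) cube([25, 414, 219]);
}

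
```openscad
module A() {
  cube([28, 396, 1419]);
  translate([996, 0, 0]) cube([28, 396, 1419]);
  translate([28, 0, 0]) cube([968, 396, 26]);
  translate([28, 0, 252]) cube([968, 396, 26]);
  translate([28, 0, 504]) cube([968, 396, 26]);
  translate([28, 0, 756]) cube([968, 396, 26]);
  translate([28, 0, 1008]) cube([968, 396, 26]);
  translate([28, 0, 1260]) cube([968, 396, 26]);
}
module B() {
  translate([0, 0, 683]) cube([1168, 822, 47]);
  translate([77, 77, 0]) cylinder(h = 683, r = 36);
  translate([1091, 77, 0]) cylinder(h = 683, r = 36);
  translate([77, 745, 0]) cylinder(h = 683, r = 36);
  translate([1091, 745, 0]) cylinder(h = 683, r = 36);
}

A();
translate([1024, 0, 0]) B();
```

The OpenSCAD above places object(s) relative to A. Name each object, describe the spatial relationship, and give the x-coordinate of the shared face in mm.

A is a bookshelf. B is a table. The table is against the bookshelf's +x side, with their −y faces flush. The x-coordinate of the shared face is 1024 mm.

The bookshelf's +x face and the table's −x face are both at x = 1024 mm.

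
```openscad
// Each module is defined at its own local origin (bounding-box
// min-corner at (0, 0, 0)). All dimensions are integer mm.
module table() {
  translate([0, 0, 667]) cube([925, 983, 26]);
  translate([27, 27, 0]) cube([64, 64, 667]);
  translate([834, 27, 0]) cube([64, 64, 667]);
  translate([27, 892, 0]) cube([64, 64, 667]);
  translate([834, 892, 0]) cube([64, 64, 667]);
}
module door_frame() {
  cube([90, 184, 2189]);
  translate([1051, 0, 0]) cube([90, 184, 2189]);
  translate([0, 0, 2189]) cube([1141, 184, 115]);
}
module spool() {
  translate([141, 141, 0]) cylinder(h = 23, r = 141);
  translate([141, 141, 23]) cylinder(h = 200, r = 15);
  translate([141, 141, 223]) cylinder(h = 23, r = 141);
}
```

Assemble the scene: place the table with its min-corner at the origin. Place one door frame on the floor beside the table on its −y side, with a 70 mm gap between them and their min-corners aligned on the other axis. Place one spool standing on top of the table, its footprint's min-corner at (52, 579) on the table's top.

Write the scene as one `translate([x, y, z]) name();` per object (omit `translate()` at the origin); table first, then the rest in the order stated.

table();
translate([0, -254, 0]) door_frame();
translate([52, 579, 693]) spool();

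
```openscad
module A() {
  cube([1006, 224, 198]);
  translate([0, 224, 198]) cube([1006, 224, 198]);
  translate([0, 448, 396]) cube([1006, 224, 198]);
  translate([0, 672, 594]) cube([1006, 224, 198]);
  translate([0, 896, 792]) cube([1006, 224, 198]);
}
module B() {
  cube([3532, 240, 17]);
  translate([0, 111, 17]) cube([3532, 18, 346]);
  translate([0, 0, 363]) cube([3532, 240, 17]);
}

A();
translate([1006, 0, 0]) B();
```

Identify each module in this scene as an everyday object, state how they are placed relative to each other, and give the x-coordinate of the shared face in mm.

A is a staircase. B is an I-beam. The I-beam is against the staircase's +x side, with their −y faces flush. The x-coordinate of the shared face is 1006 mm.

The staircase's +x face and the I-beam's −x face are both at x = 1006 mm.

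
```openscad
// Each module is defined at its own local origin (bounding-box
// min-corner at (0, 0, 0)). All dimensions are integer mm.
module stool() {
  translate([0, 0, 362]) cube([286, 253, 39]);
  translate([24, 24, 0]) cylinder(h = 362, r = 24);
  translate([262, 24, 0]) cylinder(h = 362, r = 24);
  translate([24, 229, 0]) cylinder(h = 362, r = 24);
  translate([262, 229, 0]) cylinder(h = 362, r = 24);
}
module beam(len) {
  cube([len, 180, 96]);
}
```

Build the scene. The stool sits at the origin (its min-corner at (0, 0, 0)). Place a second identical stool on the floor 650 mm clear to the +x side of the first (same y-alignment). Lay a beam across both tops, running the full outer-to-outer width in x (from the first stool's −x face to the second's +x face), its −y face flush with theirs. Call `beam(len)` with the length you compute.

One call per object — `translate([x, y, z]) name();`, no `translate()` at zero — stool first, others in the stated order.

stool();
translate([936, 0, 0]) stool();
translate([0, 0, 401]) beam(1222);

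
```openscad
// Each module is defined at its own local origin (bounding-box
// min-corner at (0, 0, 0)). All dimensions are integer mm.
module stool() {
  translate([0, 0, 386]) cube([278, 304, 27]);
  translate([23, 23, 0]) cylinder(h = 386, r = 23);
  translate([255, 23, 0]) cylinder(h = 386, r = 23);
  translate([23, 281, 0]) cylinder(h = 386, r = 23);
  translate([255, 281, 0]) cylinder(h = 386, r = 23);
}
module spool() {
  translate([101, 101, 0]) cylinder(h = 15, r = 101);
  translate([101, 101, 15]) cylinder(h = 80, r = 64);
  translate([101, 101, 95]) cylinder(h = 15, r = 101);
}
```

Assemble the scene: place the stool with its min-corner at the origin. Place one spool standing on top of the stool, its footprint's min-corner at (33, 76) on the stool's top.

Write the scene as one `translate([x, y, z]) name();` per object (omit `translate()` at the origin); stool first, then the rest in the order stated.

stool();
translate([33, 76, 413]) spool();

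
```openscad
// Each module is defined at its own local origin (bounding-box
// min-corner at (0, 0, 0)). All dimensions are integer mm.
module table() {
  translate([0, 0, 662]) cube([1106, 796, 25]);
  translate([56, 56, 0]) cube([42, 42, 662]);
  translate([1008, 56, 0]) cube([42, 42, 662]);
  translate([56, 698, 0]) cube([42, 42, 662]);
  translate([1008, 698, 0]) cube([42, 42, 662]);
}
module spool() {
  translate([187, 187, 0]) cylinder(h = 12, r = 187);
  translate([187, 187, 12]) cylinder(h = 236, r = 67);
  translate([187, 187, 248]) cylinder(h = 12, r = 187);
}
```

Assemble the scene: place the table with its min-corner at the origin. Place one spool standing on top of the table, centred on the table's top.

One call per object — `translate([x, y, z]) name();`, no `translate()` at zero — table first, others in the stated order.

table();
translate([366, 211, 687]) spool();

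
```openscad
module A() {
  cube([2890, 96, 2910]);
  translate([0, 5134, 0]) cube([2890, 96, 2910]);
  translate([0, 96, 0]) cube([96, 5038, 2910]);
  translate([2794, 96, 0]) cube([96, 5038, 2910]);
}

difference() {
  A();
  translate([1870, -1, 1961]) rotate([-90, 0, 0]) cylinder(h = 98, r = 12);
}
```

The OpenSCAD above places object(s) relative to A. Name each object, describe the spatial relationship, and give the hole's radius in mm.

The subtracted cylinder has r = 12 mm.

A is a house frame. The house frame has a circular hole through its front wall. The hole's radius is 12 mm.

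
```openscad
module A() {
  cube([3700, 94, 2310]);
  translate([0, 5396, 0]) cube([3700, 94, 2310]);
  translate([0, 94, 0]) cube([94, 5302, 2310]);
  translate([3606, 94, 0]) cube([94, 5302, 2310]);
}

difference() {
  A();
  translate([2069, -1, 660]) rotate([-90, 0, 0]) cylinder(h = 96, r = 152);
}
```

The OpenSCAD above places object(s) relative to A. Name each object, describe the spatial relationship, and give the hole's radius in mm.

The subtracted cylinder has r = 152 mm.

A is a house frame. The house frame has a circular hole through its front wall. The hole's radius is 152 mm.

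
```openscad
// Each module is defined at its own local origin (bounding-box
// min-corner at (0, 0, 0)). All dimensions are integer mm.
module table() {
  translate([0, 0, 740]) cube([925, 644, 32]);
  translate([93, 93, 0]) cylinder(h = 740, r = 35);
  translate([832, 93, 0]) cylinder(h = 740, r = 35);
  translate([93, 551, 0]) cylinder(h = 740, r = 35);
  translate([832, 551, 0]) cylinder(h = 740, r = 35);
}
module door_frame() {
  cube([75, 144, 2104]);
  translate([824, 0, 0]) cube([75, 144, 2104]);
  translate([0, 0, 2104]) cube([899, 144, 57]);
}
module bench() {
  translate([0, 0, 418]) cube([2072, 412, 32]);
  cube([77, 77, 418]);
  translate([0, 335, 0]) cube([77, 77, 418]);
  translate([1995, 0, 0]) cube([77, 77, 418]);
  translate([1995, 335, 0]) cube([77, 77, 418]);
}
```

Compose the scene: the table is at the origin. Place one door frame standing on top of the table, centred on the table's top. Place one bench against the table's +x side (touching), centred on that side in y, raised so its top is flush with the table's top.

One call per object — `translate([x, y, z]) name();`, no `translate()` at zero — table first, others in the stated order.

table();
translate([13, 250, 772]) door_frame();
translate([925, 116, 322]) bench();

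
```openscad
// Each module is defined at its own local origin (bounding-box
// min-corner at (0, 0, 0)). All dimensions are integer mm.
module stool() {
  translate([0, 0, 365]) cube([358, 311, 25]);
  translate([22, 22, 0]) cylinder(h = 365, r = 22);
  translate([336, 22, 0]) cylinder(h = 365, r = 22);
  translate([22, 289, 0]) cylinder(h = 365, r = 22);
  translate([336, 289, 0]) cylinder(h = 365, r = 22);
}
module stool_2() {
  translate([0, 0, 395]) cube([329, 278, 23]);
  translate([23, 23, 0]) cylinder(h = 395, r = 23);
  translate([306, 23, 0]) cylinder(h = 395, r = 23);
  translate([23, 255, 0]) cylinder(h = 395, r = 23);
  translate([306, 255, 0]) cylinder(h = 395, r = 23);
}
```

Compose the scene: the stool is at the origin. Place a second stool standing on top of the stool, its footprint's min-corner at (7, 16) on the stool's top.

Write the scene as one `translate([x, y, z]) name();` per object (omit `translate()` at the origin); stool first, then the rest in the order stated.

stool();
translate([7, 16, 390]) stool_2();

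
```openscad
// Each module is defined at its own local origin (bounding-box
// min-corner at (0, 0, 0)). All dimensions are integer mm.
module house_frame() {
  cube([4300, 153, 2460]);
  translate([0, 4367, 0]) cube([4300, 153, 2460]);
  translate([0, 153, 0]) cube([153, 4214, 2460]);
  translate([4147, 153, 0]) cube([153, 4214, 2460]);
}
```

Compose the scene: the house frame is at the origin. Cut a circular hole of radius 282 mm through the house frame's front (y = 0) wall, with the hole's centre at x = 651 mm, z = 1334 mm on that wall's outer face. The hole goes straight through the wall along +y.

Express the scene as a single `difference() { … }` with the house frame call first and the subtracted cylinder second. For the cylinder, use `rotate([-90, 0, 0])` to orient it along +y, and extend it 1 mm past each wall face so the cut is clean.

difference() {
  house_frame();
  translate([651, -1, 1334]) rotate([-90, 0, 0]) cylinder(h = 155, r = 282);
}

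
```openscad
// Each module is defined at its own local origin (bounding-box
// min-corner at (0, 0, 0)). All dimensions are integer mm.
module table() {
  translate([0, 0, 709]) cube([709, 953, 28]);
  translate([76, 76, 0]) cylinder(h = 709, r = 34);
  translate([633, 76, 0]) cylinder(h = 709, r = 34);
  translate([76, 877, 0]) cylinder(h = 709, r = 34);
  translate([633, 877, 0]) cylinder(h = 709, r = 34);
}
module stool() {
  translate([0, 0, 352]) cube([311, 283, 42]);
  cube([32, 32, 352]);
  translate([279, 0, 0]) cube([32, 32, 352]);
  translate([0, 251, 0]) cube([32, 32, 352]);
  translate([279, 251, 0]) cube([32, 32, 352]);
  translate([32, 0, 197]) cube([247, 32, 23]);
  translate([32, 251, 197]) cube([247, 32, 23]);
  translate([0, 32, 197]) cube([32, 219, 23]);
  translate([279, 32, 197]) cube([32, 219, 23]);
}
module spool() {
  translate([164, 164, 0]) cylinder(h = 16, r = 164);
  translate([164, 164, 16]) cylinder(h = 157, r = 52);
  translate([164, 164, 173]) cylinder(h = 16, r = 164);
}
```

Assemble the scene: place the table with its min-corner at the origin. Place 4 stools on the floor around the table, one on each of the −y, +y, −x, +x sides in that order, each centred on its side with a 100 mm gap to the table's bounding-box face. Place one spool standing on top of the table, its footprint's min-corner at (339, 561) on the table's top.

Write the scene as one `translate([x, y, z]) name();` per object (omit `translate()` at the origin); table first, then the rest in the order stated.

table();
translate([199, -383, 0]) stool();
translate([199, 1053, 0]) stool();
translate([-411, 335, 0]) stool();
translate([809, 335, 0]) stool();
translate([339, 561, 737]) spool();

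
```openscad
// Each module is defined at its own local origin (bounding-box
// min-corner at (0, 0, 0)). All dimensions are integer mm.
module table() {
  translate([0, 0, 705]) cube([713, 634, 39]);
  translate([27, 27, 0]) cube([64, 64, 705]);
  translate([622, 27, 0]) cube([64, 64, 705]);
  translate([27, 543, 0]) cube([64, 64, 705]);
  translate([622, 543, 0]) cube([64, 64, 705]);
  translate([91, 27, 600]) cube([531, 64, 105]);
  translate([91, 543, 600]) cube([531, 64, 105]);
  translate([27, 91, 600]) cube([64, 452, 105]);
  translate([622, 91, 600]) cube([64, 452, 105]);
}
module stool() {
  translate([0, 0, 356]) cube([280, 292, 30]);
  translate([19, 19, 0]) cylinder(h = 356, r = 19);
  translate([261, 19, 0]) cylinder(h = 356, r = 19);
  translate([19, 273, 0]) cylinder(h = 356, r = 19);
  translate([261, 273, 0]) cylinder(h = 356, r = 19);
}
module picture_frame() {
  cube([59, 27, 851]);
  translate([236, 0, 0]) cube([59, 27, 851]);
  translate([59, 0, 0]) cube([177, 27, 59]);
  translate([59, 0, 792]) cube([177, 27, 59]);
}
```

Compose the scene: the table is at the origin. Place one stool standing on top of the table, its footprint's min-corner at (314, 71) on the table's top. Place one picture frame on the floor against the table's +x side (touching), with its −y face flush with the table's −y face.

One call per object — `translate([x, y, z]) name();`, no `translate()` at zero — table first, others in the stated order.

table();
translate([314, 71, 744]) stool();
translate([713, 0, 0]) picture_frame();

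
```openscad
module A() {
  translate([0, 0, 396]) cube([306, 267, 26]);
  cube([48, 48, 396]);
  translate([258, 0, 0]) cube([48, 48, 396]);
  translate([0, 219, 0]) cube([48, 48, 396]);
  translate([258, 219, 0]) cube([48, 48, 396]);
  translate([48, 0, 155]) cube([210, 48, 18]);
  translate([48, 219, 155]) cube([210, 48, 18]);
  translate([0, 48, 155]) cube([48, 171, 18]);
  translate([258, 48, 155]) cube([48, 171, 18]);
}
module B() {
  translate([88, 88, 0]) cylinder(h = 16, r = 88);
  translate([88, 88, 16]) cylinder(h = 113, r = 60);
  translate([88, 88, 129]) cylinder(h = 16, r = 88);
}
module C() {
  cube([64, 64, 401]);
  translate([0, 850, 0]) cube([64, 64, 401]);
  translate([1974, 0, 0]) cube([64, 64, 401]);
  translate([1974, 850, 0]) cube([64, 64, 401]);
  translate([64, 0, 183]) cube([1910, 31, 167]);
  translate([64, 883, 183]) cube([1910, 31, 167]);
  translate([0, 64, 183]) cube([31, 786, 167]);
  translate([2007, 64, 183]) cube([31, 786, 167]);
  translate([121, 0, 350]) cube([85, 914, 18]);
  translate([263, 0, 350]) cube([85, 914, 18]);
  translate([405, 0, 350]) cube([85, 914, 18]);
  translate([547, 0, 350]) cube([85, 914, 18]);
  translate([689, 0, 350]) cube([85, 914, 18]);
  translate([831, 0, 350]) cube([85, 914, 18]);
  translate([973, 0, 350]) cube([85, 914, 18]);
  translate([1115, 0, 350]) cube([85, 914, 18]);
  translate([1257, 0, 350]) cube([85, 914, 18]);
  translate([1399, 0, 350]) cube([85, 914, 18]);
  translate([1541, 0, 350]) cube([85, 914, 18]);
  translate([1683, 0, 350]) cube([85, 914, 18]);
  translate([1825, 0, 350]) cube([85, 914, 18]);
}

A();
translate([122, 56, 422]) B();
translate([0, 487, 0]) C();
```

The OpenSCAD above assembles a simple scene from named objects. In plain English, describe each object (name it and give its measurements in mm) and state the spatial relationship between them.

A is a simple wooden stool: a rectangular seat 306 mm (x) by 267 mm (y), 26 mm thick, top face at z = 422 mm, on four square legs, each 48×48 mm in cross-section. The legs rest on z = 0, each flush with a corner of the seat. Four stretchers, 48 mm wide and 18 mm tall, connect adjacent legs with their undersides at z = 155 mm, each running between the inner faces of the legs it joins and aligned with the legs' outer faces on the other axis.

B is a spool: two coaxial disc flanges of radius 88 mm and thickness 16 mm, joined by a core cylinder of radius 60 mm and height 113 mm. The lower flange rests on z = 0 and the three cylinders share a vertical axis.

C is a bed frame 2038 mm long (x) by 914 mm wide (y). Four 64×64 mm corner posts, 401 mm tall, at the corners of the footprint. Four rails of 31 mm thickness and 167 mm height run between adjacent posts with their undersides at z = 183 mm, their outer faces flush with the outside of the frame (the two x-running rails run between the posts' inner faces; the two y-running rails run between the posts' inner faces). 13 slats, each 85 mm wide (x) and 18 mm thick, lie across the top of the two x-running rails, running the full 914 mm width of the frame in y; the slats are evenly spaced along x between the inner faces of the end posts with equal gaps (rounded down to the nearest mm) at the −x end and between each pair — any rounding remainder accumulates at the +x end.

The spool is on top of the stool. The bed frame is on the floor beside the stool on its +y side.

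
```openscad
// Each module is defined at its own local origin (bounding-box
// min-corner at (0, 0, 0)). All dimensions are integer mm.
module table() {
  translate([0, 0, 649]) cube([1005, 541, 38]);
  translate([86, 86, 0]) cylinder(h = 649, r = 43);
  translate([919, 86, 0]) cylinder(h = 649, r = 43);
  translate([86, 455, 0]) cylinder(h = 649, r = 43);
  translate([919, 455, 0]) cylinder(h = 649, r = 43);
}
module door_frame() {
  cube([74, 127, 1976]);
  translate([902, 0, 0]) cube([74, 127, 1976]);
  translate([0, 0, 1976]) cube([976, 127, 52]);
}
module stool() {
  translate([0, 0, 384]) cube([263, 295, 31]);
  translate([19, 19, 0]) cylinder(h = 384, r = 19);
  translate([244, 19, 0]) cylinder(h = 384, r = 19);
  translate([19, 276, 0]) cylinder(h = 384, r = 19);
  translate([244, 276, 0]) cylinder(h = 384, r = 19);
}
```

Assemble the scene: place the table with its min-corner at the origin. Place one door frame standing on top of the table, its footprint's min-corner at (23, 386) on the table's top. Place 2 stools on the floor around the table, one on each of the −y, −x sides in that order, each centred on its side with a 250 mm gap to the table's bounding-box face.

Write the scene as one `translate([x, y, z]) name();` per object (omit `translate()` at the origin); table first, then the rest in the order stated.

table();
translate([23, 386, 687]) door_frame();
translate([371, -545, 0]) stool();
translate([-513, 123, 0]) stool();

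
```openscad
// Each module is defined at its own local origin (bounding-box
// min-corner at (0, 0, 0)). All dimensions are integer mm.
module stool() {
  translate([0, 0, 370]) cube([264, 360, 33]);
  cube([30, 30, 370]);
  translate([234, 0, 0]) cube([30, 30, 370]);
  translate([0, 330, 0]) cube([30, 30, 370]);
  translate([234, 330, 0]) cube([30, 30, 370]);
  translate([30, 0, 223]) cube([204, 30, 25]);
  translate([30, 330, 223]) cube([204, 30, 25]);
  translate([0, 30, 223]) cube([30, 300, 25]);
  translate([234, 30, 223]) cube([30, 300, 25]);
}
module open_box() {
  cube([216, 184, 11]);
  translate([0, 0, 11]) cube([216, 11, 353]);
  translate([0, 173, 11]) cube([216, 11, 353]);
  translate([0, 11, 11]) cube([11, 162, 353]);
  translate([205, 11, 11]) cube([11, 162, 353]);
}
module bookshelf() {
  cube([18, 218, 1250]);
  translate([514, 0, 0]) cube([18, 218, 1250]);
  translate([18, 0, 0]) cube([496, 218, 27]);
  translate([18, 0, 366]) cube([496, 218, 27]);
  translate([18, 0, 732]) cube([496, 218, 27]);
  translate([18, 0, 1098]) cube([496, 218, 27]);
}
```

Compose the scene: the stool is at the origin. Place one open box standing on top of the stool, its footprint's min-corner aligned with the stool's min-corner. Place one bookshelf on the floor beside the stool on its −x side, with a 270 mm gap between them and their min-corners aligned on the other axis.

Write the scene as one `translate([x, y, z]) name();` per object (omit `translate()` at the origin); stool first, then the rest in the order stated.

stool();
translate([0, 0, 403]) open_box();
translate([-802, 0, 0]) bookshelf();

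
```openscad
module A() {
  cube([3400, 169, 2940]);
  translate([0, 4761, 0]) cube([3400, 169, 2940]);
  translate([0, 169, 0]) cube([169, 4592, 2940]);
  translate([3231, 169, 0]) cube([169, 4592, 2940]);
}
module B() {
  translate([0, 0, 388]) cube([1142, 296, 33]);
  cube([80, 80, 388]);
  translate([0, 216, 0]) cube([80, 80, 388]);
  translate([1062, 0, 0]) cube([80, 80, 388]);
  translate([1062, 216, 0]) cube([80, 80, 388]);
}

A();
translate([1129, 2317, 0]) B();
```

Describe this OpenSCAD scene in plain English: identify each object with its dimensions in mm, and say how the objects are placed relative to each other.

A is a box-shaped house frame (walls only): outside footprint 3400×4930 mm, wall height 2940 mm, wall thickness 169 mm. The two y-facing walls run the full x-width; the two x-facing walls fit between the inner faces of the y-facing walls.

B is a bench: a 1142×296 mm seat slab, 33 mm thick, top at z = 421 mm, on four 80×80 mm square legs flush with the seat corners and standing on z = 0.

The bench sits inside the house frame, centred.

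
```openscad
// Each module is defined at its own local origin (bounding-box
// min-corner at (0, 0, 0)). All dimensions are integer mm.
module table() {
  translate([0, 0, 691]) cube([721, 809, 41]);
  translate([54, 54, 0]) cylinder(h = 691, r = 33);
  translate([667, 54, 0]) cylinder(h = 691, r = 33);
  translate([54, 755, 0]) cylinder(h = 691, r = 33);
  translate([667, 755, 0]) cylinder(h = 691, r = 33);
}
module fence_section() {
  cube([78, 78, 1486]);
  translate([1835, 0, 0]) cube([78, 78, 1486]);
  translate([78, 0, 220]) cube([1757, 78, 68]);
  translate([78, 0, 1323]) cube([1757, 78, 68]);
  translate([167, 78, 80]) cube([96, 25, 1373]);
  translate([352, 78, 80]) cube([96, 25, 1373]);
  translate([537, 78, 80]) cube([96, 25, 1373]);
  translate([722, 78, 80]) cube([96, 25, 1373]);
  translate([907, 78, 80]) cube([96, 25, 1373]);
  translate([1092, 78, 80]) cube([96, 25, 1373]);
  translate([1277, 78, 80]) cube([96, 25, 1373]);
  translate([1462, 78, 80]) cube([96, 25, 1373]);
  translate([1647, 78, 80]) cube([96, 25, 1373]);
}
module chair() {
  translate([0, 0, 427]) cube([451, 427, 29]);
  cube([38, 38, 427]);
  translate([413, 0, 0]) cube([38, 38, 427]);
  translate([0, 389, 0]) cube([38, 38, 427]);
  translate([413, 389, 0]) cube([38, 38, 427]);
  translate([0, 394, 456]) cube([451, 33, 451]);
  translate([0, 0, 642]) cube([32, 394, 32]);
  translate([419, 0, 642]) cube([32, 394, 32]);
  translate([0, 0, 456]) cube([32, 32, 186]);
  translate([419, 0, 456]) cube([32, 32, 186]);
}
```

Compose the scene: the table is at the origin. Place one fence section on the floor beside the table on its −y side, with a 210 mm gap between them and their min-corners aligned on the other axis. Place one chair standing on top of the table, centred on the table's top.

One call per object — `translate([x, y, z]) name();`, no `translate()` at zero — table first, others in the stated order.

table();
translate([0, -313, 0]) fence_section();
translate([135, 191, 732]) chair();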